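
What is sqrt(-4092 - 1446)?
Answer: I*sqrt(5538) ≈ 74.418*I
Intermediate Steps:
sqrt(-4092 - 1446) = sqrt(-5538) = I*sqrt(5538)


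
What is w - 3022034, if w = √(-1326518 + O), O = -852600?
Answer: -3022034 + I*√2179118 ≈ -3.022e+6 + 1476.2*I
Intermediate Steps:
w = I*√2179118 (w = √(-1326518 - 852600) = √(-2179118) = I*√2179118 ≈ 1476.2*I)
w - 3022034 = I*√2179118 - 3022034 = -3022034 + I*√2179118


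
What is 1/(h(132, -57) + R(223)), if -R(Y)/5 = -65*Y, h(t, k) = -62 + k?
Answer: 1/72356 ≈ 1.3821e-5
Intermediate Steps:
R(Y) = 325*Y (R(Y) = -(-325)*Y = 325*Y)
1/(h(132, -57) + R(223)) = 1/((-62 - 57) + 325*223) = 1/(-119 + 72475) = 1/72356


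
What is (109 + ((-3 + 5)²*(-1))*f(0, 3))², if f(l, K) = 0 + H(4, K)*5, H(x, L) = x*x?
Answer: 44521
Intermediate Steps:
H(x, L) = x²
f(l, K) = 80 (f(l, K) = 0 + 4²*5 = 0 + 16*5 = 0 + 80 = 80)
(109 + ((-3 + 5)²*(-1))*f(0, 3))² = (109 + ((-3 + 5)²*(-1))*80)² = (109 + (2²*(-1))*80)² = (109 + (4*(-1))*80)² = (109 - 4*80)² = (109 - 320)² = (-211)² = 44521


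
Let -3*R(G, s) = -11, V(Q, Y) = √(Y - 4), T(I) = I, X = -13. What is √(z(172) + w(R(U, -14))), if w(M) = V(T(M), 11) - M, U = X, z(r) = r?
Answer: √(1515 + 9*√7)/3 ≈ 13.076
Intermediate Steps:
U = -13
V(Q, Y) = √(-4 + Y)
R(G, s) = 11/3 (R(G, s) = -⅓*(-11) = 11/3)
w(M) = √7 - M (w(M) = √(-4 + 11) - M = √7 - M)
√(z(172) + w(R(U, -14))) = √(172 + (√7 - 1*11/3)) = √(172 + (√7 - 11/3)) = √(172 + (-11/3 + √7)) = √(505/3 + √7)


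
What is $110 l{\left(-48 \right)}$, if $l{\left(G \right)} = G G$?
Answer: $253440$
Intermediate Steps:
$l{\left(G \right)} = G^{2}$
$110 l{\left(-48 \right)} = 110 \left(-48\right)^{2} = 110 \cdot 2304 = 253440$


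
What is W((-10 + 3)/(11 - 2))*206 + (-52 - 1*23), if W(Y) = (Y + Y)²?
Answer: 34301/81 ≈ 423.47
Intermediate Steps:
W(Y) = 4*Y² (W(Y) = (2*Y)² = 4*Y²)
W((-10 + 3)/(11 - 2))*206 + (-52 - 1*23) = (4*((-10 + 3)/(11 - 2))²)*206 + (-52 - 1*23) = (4*(-7/9)²)*206 + (-52 - 23) = (4*(-7*⅑)²)*206 - 75 = (4*(-7/9)²)*206 - 75 = (4*(49/81))*206 - 75 = (196/81)*206 - 75 = 40376/81 - 75 = 34301/81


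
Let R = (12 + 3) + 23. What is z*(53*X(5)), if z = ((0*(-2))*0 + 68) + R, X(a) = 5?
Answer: 28090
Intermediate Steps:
R = 38 (R = 15 + 23 = 38)
z = 106 (z = ((0*(-2))*0 + 68) + 38 = (0*0 + 68) + 38 = (0 + 68) + 38 = 68 + 38 = 106)
z*(53*X(5)) = 106*(53*5) = 106*265 = 28090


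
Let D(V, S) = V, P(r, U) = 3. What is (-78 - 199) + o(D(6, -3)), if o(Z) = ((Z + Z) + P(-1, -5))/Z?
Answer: -549/2 ≈ -274.50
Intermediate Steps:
o(Z) = (3 + 2*Z)/Z (o(Z) = ((Z + Z) + 3)/Z = (2*Z + 3)/Z = (3 + 2*Z)/Z)
(-78 - 199) + o(D(6, -3)) = (-78 - 199) + (2 + 3/6) = -277 + (2 + 3*(⅙)) = -277 + (2 + ½) = -277 + 5/2 = -549/2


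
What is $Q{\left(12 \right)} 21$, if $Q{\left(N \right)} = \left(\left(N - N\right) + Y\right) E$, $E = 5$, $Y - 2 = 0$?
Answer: $210$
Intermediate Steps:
$Y = 2$ ($Y = 2 + 0 = 2$)
$Q{\left(N \right)} = 10$ ($Q{\left(N \right)} = \left(\left(N - N\right) + 2\right) 5 = \left(0 + 2\right) 5 = 2 \cdot 5 = 10$)
$Q{\left(12 \right)} 21 = 10 \cdot 21 = 210$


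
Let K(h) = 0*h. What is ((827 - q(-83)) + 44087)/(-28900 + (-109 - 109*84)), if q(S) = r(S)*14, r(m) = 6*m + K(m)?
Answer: -51886/38165 ≈ -1.3595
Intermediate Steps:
K(h) = 0
r(m) = 6*m (r(m) = 6*m + 0 = 6*m)
q(S) = 84*S (q(S) = (6*S)*14 = 84*S)
((827 - q(-83)) + 44087)/(-28900 + (-109 - 109*84)) = ((827 - 84*(-83)) + 44087)/(-28900 + (-109 - 109*84)) = ((827 - 1*(-6972)) + 44087)/(-28900 + (-109 - 9156)) = ((827 + 6972) + 44087)/(-28900 - 9265) = (7799 + 44087)/(-38165) = 51886*(-1/38165) = -51886/38165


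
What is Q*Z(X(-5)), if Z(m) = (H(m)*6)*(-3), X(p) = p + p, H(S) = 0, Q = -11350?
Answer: 0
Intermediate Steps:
X(p) = 2*p
Z(m) = 0 (Z(m) = (0*6)*(-3) = 0*(-3) = 0)
Q*Z(X(-5)) = -11350*0 = 0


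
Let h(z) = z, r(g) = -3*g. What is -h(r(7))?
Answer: 21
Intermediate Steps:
-h(r(7)) = -(-3)*7 = -1*(-21) = 21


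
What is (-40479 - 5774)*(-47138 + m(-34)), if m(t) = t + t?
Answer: 2183419118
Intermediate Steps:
m(t) = 2*t
(-40479 - 5774)*(-47138 + m(-34)) = (-40479 - 5774)*(-47138 + 2*(-34)) = -46253*(-47138 - 68) = -46253*(-47206) = 2183419118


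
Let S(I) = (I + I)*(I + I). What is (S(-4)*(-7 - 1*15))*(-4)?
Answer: 5632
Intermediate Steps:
S(I) = 4*I**2 (S(I) = (2*I)*(2*I) = 4*I**2)
(S(-4)*(-7 - 1*15))*(-4) = ((4*(-4)**2)*(-7 - 1*15))*(-4) = ((4*16)*(-7 - 15))*(-4) = (64*(-22))*(-4) = -1408*(-4) = 5632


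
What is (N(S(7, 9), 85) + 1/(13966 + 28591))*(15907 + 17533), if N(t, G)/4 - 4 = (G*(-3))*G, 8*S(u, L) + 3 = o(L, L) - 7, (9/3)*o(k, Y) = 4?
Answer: -123360527405280/42557 ≈ -2.8987e+9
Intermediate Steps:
o(k, Y) = 4/3 (o(k, Y) = (⅓)*4 = 4/3)
S(u, L) = -13/12 (S(u, L) = -3/8 + (4/3 - 7)/8 = -3/8 + (⅛)*(-17/3) = -3/8 - 17/24 = -13/12)
N(t, G) = 16 - 12*G² (N(t, G) = 16 + 4*((G*(-3))*G) = 16 + 4*((-3*G)*G) = 16 + 4*(-3*G²) = 16 - 12*G²)
(N(S(7, 9), 85) + 1/(13966 + 28591))*(15907 + 17533) = ((16 - 12*85²) + 1/(13966 + 28591))*(15907 + 17533) = ((16 - 12*7225) + 1/42557)*33440 = ((16 - 86700) + 1/42557)*33440 = (-86684 + 1/42557)*33440 = -3689010987/42557*33440 = -123360527405280/42557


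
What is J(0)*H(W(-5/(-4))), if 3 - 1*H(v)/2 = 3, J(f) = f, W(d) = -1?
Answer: 0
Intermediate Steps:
H(v) = 0 (H(v) = 6 - 2*3 = 6 - 6 = 0)
J(0)*H(W(-5/(-4))) = 0*0 = 0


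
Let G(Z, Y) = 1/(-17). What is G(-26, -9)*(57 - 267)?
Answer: 210/17 ≈ 12.353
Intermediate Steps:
G(Z, Y) = -1/17
G(-26, -9)*(57 - 267) = -(57 - 267)/17 = -1/17*(-210) = 210/17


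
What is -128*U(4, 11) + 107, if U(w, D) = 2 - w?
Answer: 363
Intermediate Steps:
-128*U(4, 11) + 107 = -128*(2 - 1*4) + 107 = -128*(2 - 4) + 107 = -128*(-2) + 107 = 256 + 107 = 363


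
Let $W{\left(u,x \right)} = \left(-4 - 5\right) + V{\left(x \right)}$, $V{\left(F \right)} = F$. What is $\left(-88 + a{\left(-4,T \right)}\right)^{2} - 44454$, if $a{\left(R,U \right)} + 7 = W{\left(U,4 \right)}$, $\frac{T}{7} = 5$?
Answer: $-34454$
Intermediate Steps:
$T = 35$ ($T = 7 \cdot 5 = 35$)
$W{\left(u,x \right)} = -9 + x$ ($W{\left(u,x \right)} = \left(-4 - 5\right) + x = -9 + x$)
$a{\left(R,U \right)} = -12$ ($a{\left(R,U \right)} = -7 + \left(-9 + 4\right) = -7 - 5 = -12$)
$\left(-88 + a{\left(-4,T \right)}\right)^{2} - 44454 = \left(-88 - 12\right)^{2} - 44454 = \left(-100\right)^{2} - 44454 = 10000 - 44454 = -34454$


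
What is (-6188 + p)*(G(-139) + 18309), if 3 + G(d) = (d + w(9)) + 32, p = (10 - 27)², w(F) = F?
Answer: -107408992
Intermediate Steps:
p = 289 (p = (-17)² = 289)
G(d) = 38 + d (G(d) = -3 + ((d + 9) + 32) = -3 + ((9 + d) + 32) = -3 + (41 + d) = 38 + d)
(-6188 + p)*(G(-139) + 18309) = (-6188 + 289)*((38 - 139) + 18309) = -5899*(-101 + 18309) = -5899*18208 = -107408992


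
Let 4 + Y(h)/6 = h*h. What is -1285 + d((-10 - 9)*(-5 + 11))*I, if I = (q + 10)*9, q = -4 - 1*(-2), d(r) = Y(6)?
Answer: 12539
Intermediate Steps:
Y(h) = -24 + 6*h² (Y(h) = -24 + 6*(h*h) = -24 + 6*h²)
d(r) = 192 (d(r) = -24 + 6*6² = -24 + 6*36 = -24 + 216 = 192)
q = -2 (q = -4 + 2 = -2)
I = 72 (I = (-2 + 10)*9 = 8*9 = 72)
-1285 + d((-10 - 9)*(-5 + 11))*I = -1285 + 192*72 = -1285 + 13824 = 12539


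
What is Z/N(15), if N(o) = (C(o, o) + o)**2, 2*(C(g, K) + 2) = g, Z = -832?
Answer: -3328/1681 ≈ -1.9798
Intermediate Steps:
C(g, K) = -2 + g/2
N(o) = (-2 + 3*o/2)**2 (N(o) = ((-2 + o/2) + o)**2 = (-2 + 3*o/2)**2)
Z/N(15) = -832*4/(-4 + 3*15)**2 = -832*4/(-4 + 45)**2 = -832/((1/4)*41**2) = -832/((1/4)*1681) = -832/1681/4 = -832*4/1681 = -3328/1681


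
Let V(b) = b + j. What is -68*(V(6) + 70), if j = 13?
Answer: -6052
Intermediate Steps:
V(b) = 13 + b (V(b) = b + 13 = 13 + b)
-68*(V(6) + 70) = -68*((13 + 6) + 70) = -68*(19 + 70) = -68*89 = -6052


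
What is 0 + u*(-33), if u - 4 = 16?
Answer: -660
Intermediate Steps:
u = 20 (u = 4 + 16 = 20)
0 + u*(-33) = 0 + 20*(-33) = 0 - 660 = -660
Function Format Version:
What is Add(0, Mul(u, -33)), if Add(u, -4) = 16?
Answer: -660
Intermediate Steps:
u = 20 (u = Add(4, 16) = 20)
Add(0, Mul(u, -33)) = Add(0, Mul(20, -33)) = Add(0, -660) = -660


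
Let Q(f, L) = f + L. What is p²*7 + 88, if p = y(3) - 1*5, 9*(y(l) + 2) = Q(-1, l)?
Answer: 33175/81 ≈ 409.57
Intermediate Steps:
Q(f, L) = L + f
y(l) = -19/9 + l/9 (y(l) = -2 + (l - 1)/9 = -2 + (-1 + l)/9 = -2 + (-⅑ + l/9) = -19/9 + l/9)
p = -61/9 (p = (-19/9 + (⅑)*3) - 1*5 = (-19/9 + ⅓) - 5 = -16/9 - 5 = -61/9 ≈ -6.7778)
p²*7 + 88 = (-61/9)²*7 + 88 = (3721/81)*7 + 88 = 26047/81 + 88 = 33175/81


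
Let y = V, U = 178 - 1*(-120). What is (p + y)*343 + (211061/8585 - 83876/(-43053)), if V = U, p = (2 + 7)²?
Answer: 48057998704678/369610005 ≈ 1.3002e+5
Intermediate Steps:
U = 298 (U = 178 + 120 = 298)
p = 81 (p = 9² = 81)
V = 298
y = 298
(p + y)*343 + (211061/8585 - 83876/(-43053)) = (81 + 298)*343 + (211061/8585 - 83876/(-43053)) = 379*343 + (211061*(1/8585) - 83876*(-1/43053)) = 129997 + (211061/8585 + 83876/43053) = 129997 + 9806884693/369610005 = 48057998704678/369610005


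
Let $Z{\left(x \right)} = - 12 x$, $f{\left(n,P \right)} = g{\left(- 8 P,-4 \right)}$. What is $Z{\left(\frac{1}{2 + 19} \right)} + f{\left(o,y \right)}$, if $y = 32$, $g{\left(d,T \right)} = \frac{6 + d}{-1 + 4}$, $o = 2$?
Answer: $- \frac{1762}{21} \approx -83.905$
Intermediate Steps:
$g{\left(d,T \right)} = 2 + \frac{d}{3}$ ($g{\left(d,T \right)} = \frac{6 + d}{3} = \left(6 + d\right) \frac{1}{3} = 2 + \frac{d}{3}$)
$f{\left(n,P \right)} = 2 - \frac{8 P}{3}$ ($f{\left(n,P \right)} = 2 + \frac{\left(-8\right) P}{3} = 2 - \frac{8 P}{3}$)
$Z{\left(\frac{1}{2 + 19} \right)} + f{\left(o,y \right)} = - \frac{12}{2 + 19} + \left(2 - \frac{256}{3}\right) = - \frac{12}{21} + \left(2 - \frac{256}{3}\right) = \left(-12\right) \frac{1}{21} - \frac{250}{3} = - \frac{4}{7} - \frac{250}{3} = - \frac{1762}{21}$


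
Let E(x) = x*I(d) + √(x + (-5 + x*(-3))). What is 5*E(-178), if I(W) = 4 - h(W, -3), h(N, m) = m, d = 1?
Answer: -6230 + 15*√39 ≈ -6136.3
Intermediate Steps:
I(W) = 7 (I(W) = 4 - 1*(-3) = 4 + 3 = 7)
E(x) = √(-5 - 2*x) + 7*x (E(x) = x*7 + √(x + (-5 + x*(-3))) = 7*x + √(x + (-5 - 3*x)) = 7*x + √(-5 - 2*x) = √(-5 - 2*x) + 7*x)
5*E(-178) = 5*(√(-5 - 2*(-178)) + 7*(-178)) = 5*(√(-5 + 356) - 1246) = 5*(√351 - 1246) = 5*(3*√39 - 1246) = 5*(-1246 + 3*√39) = -6230 + 15*√39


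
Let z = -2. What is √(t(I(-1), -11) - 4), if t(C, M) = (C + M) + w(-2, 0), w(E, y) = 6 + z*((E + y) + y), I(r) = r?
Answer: I*√6 ≈ 2.4495*I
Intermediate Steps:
w(E, y) = 6 - 4*y - 2*E (w(E, y) = 6 - 2*((E + y) + y) = 6 - 2*(E + 2*y) = 6 + (-4*y - 2*E) = 6 - 4*y - 2*E)
t(C, M) = 10 + C + M (t(C, M) = (C + M) + (6 - 4*0 - 2*(-2)) = (C + M) + (6 + 0 + 4) = (C + M) + 10 = 10 + C + M)
√(t(I(-1), -11) - 4) = √((10 - 1 - 11) - 4) = √(-2 - 4) = √(-6) = I*√6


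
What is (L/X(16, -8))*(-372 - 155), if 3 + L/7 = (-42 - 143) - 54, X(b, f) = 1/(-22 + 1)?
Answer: -18747498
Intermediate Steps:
X(b, f) = -1/21 (X(b, f) = 1/(-21) = -1/21)
L = -1694 (L = -21 + 7*((-42 - 143) - 54) = -21 + 7*(-185 - 54) = -21 + 7*(-239) = -21 - 1673 = -1694)
(L/X(16, -8))*(-372 - 155) = (-1694/(-1/21))*(-372 - 155) = -1694*(-21)*(-527) = 35574*(-527) = -18747498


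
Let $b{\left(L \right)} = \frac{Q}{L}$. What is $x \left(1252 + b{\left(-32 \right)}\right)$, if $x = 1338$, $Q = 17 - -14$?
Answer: $\frac{26782077}{16} \approx 1.6739 \cdot 10^{6}$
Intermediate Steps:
$Q = 31$ ($Q = 17 + 14 = 31$)
$b{\left(L \right)} = \frac{31}{L}$
$x \left(1252 + b{\left(-32 \right)}\right) = 1338 \left(1252 + \frac{31}{-32}\right) = 1338 \left(1252 + 31 \left(- \frac{1}{32}\right)\right) = 1338 \left(1252 - \frac{31}{32}\right) = 1338 \cdot \frac{40033}{32} = \frac{26782077}{16}$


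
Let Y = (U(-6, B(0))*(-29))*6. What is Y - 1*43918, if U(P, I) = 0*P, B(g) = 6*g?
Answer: -43918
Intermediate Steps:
U(P, I) = 0
Y = 0 (Y = (0*(-29))*6 = 0*6 = 0)
Y - 1*43918 = 0 - 1*43918 = 0 - 43918 = -43918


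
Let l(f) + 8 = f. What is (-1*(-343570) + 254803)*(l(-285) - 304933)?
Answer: -182638997298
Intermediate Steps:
l(f) = -8 + f
(-1*(-343570) + 254803)*(l(-285) - 304933) = (-1*(-343570) + 254803)*((-8 - 285) - 304933) = (343570 + 254803)*(-293 - 304933) = 598373*(-305226) = -182638997298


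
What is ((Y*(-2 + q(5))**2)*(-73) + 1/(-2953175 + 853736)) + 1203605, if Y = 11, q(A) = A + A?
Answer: 2419000908506/2099439 ≈ 1.1522e+6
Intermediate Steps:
q(A) = 2*A
((Y*(-2 + q(5))**2)*(-73) + 1/(-2953175 + 853736)) + 1203605 = ((11*(-2 + 2*5)**2)*(-73) + 1/(-2953175 + 853736)) + 1203605 = ((11*(-2 + 10)**2)*(-73) + 1/(-2099439)) + 1203605 = ((11*8**2)*(-73) - 1/2099439) + 1203605 = ((11*64)*(-73) - 1/2099439) + 1203605 = (704*(-73) - 1/2099439) + 1203605 = (-51392 - 1/2099439) + 1203605 = -107894369089/2099439 + 1203605 = 2419000908506/2099439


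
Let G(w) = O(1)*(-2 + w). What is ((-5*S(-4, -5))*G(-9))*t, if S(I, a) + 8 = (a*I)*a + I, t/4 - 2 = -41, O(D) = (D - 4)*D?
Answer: -2882880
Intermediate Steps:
O(D) = D*(-4 + D) (O(D) = (-4 + D)*D = D*(-4 + D))
t = -156 (t = 8 + 4*(-41) = 8 - 164 = -156)
S(I, a) = -8 + I + I*a**2 (S(I, a) = -8 + ((a*I)*a + I) = -8 + ((I*a)*a + I) = -8 + (I*a**2 + I) = -8 + (I + I*a**2) = -8 + I + I*a**2)
G(w) = 6 - 3*w (G(w) = (1*(-4 + 1))*(-2 + w) = (1*(-3))*(-2 + w) = -3*(-2 + w) = 6 - 3*w)
((-5*S(-4, -5))*G(-9))*t = ((-5*(-8 - 4 - 4*(-5)**2))*(6 - 3*(-9)))*(-156) = ((-5*(-8 - 4 - 4*25))*(6 + 27))*(-156) = (-5*(-8 - 4 - 100)*33)*(-156) = (-5*(-112)*33)*(-156) = (560*33)*(-156) = 18480*(-156) = -2882880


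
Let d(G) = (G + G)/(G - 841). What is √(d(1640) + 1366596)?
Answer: 2*√218109718429/799 ≈ 1169.0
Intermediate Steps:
d(G) = 2*G/(-841 + G) (d(G) = (2*G)/(-841 + G) = 2*G/(-841 + G))
√(d(1640) + 1366596) = √(2*1640/(-841 + 1640) + 1366596) = √(2*1640/799 + 1366596) = √(2*1640*(1/799) + 1366596) = √(3280/799 + 1366596) = √(1091913484/799) = 2*√218109718429/799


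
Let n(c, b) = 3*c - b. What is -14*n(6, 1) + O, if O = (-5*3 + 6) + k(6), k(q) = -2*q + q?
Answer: -253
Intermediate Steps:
k(q) = -q
O = -15 (O = (-5*3 + 6) - 1*6 = (-15 + 6) - 6 = -9 - 6 = -15)
n(c, b) = -b + 3*c
-14*n(6, 1) + O = -14*(-1*1 + 3*6) - 15 = -14*(-1 + 18) - 15 = -14*17 - 15 = -238 - 15 = -253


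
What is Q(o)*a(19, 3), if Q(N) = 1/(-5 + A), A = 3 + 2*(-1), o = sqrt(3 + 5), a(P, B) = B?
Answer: -3/4 ≈ -0.75000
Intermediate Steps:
o = 2*sqrt(2) (o = sqrt(8) = 2*sqrt(2) ≈ 2.8284)
A = 1 (A = 3 - 2 = 1)
Q(N) = -1/4 (Q(N) = 1/(-5 + 1) = 1/(-4) = -1/4)
Q(o)*a(19, 3) = -1/4*3 = -3/4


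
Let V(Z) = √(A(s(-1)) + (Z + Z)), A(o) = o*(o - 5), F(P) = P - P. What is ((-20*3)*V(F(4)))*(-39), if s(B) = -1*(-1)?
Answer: 4680*I ≈ 4680.0*I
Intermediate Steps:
s(B) = 1
F(P) = 0
A(o) = o*(-5 + o)
V(Z) = √(-4 + 2*Z) (V(Z) = √(1*(-5 + 1) + (Z + Z)) = √(1*(-4) + 2*Z) = √(-4 + 2*Z))
((-20*3)*V(F(4)))*(-39) = ((-20*3)*√(-4 + 2*0))*(-39) = -60*√(-4 + 0)*(-39) = -120*I*(-39) = 4680*I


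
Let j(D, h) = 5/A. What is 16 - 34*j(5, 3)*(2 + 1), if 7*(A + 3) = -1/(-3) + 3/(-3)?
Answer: 2350/13 ≈ 180.77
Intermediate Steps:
A = -65/21 (A = -3 + (-1/(-3) + 3/(-3))/7 = -3 + (-1*(-⅓) + 3*(-⅓))/7 = -3 + (⅓ - 1)/7 = -3 + (⅐)*(-⅔) = -3 - 2/21 = -65/21 ≈ -3.0952)
j(D, h) = -21/13 (j(D, h) = 5/(-65/21) = 5*(-21/65) = -21/13)
16 - 34*j(5, 3)*(2 + 1) = 16 - (-714)*(2 + 1)/13 = 16 - (-714)*3/13 = 16 - 34*(-63/13) = 16 + 2142/13 = 2350/13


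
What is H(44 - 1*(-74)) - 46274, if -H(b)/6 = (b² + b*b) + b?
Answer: -214070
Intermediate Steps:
H(b) = -12*b² - 6*b (H(b) = -6*((b² + b*b) + b) = -6*((b² + b²) + b) = -6*(2*b² + b) = -6*(b + 2*b²) = -12*b² - 6*b)
H(44 - 1*(-74)) - 46274 = -6*(44 - 1*(-74))*(1 + 2*(44 - 1*(-74))) - 46274 = -6*(44 + 74)*(1 + 2*(44 + 74)) - 46274 = -6*118*(1 + 2*118) - 46274 = -6*118*(1 + 236) - 46274 = -6*118*237 - 46274 = -167796 - 46274 = -214070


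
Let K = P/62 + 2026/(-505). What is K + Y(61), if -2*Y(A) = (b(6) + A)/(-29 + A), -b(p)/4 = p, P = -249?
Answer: -8622659/1001920 ≈ -8.6061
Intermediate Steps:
b(p) = -4*p
Y(A) = -(-24 + A)/(2*(-29 + A)) (Y(A) = -(-4*6 + A)/(2*(-29 + A)) = -(-24 + A)/(2*(-29 + A)))
K = -251357/31310 (K = -249/62 + 2026/(-505) = -249*1/62 + 2026*(-1/505) = -249/62 - 2026/505 = -251357/31310 ≈ -8.0280)
K + Y(61) = -251357/31310 + (24 - 1*61)/(2*(-29 + 61)) = -251357/31310 + (½)*(24 - 61)/32 = -251357/31310 + (½)*(1/32)*(-37) = -251357/31310 - 37/64 = -8622659/1001920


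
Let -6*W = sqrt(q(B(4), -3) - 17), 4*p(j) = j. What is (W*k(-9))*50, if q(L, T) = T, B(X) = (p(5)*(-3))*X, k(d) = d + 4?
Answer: 250*I*sqrt(5)/3 ≈ 186.34*I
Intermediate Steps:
p(j) = j/4
k(d) = 4 + d
B(X) = -15*X/4 (B(X) = (((1/4)*5)*(-3))*X = ((5/4)*(-3))*X = -15*X/4)
W = -I*sqrt(5)/3 (W = -sqrt(-3 - 17)/6 = -I*sqrt(5)/3 ≈ -0.74536*I)
(W*k(-9))*50 = ((-I*sqrt(5)/3)*(4 - 9))*50 = (-I*sqrt(5)/3*(-5))*50 = (5*I*sqrt(5)/3)*50 = 250*I*sqrt(5)/3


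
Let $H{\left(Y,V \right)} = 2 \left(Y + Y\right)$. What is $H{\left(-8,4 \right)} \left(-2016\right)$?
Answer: $64512$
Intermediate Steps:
$H{\left(Y,V \right)} = 4 Y$ ($H{\left(Y,V \right)} = 2 \cdot 2 Y = 4 Y$)
$H{\left(-8,4 \right)} \left(-2016\right) = 4 \left(-8\right) \left(-2016\right) = \left(-32\right) \left(-2016\right) = 64512$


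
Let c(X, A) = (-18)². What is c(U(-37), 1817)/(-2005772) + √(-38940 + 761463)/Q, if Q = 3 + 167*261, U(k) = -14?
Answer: -81/501443 + √722523/43590 ≈ 0.019339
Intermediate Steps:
c(X, A) = 324
Q = 43590 (Q = 3 + 43587 = 43590)
c(U(-37), 1817)/(-2005772) + √(-38940 + 761463)/Q = 324/(-2005772) + √(-38940 + 761463)/43590 = 324*(-1/2005772) + √722523*(1/43590) = -81/501443 + √722523/43590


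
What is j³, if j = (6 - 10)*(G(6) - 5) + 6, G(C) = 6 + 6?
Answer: -10648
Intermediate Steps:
G(C) = 12
j = -22 (j = (6 - 10)*(12 - 5) + 6 = -4*7 + 6 = -28 + 6 = -22)
j³ = (-22)³ = -10648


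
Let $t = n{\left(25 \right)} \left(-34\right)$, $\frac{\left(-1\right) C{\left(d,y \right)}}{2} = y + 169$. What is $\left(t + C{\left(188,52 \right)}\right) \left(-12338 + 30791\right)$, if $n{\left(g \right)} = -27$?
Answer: $8783628$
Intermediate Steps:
$C{\left(d,y \right)} = -338 - 2 y$ ($C{\left(d,y \right)} = - 2 \left(y + 169\right) = - 2 \left(169 + y\right) = -338 - 2 y$)
$t = 918$ ($t = \left(-27\right) \left(-34\right) = 918$)
$\left(t + C{\left(188,52 \right)}\right) \left(-12338 + 30791\right) = \left(918 - 442\right) \left(-12338 + 30791\right) = \left(918 - 442\right) 18453 = 476 \cdot 18453 = 8783628$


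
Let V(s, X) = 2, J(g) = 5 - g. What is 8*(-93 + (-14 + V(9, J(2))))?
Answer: -840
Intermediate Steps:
8*(-93 + (-14 + V(9, J(2)))) = 8*(-93 + (-14 + 2)) = 8*(-93 - 12) = 8*(-105) = -840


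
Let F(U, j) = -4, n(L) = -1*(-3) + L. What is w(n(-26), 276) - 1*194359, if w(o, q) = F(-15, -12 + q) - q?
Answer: -194639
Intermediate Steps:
n(L) = 3 + L
w(o, q) = -4 - q
w(n(-26), 276) - 1*194359 = (-4 - 1*276) - 1*194359 = (-4 - 276) - 194359 = -280 - 194359 = -194639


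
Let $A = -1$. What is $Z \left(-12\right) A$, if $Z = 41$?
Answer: $492$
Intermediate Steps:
$Z \left(-12\right) A = 41 \left(-12\right) \left(-1\right) = \left(-492\right) \left(-1\right) = 492$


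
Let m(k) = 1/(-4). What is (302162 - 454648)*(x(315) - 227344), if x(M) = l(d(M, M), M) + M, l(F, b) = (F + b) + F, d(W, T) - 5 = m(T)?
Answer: 34569262387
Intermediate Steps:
m(k) = -1/4
d(W, T) = 19/4 (d(W, T) = 5 - 1/4 = 19/4)
l(F, b) = b + 2*F
x(M) = 19/2 + 2*M (x(M) = (M + 2*(19/4)) + M = (M + 19/2) + M = (19/2 + M) + M = 19/2 + 2*M)
(302162 - 454648)*(x(315) - 227344) = (302162 - 454648)*((19/2 + 2*315) - 227344) = -152486*((19/2 + 630) - 227344) = -152486*(1279/2 - 227344) = -152486*(-453409/2) = 34569262387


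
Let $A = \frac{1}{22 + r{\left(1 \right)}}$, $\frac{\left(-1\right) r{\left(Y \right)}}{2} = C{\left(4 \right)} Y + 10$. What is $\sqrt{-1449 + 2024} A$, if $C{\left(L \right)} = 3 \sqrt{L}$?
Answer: $- \frac{\sqrt{23}}{2} \approx -2.3979$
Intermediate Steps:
$r{\left(Y \right)} = -20 - 12 Y$ ($r{\left(Y \right)} = - 2 \left(3 \sqrt{4} Y + 10\right) = - 2 \left(3 \cdot 2 Y + 10\right) = - 2 \left(6 Y + 10\right) = - 2 \left(10 + 6 Y\right) = -20 - 12 Y$)
$A = - \frac{1}{10}$ ($A = \frac{1}{22 - 32} = \frac{1}{-10} = - \frac{1}{10} \approx -0.1$)
$\sqrt{-1449 + 2024} A = \sqrt{-1449 + 2024} \left(- \frac{1}{10}\right) = \sqrt{575} \left(- \frac{1}{10}\right) = 5 \sqrt{23} \left(- \frac{1}{10}\right) = - \frac{\sqrt{23}}{2}$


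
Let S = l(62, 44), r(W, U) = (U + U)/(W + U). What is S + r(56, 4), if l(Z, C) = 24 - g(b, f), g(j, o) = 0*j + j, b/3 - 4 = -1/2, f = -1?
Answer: 409/30 ≈ 13.633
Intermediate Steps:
b = 21/2 (b = 12 + 3*(-1/2) = 12 - 3/2 = 21/2 ≈ 10.500)
g(j, o) = j (g(j, o) = 0 + j = j)
r(W, U) = 2*U/(U + W) (r(W, U) = (2*U)/(U + W) = 2*U/(U + W))
l(Z, C) = 27/2 (l(Z, C) = 24 - 1*21/2 = 24 - 21/2 = 27/2)
S = 27/2 ≈ 13.500
S + r(56, 4) = 27/2 + 2*4/(4 + 56) = 27/2 + 2*4/60 = 27/2 + 2*4*(1/60) = 27/2 + 2/15 = 409/30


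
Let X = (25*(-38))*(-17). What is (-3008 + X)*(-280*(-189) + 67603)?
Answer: 1583913266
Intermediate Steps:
X = 16150 (X = -950*(-17) = 16150)
(-3008 + X)*(-280*(-189) + 67603) = (-3008 + 16150)*(-280*(-189) + 67603) = 13142*(52920 + 67603) = 13142*120523 = 1583913266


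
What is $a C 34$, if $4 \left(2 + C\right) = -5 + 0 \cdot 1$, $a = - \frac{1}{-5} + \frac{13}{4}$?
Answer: $- \frac{15249}{40} \approx -381.23$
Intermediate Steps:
$a = \frac{69}{20}$ ($a = \left(-1\right) \left(- \frac{1}{5}\right) + 13 \cdot \frac{1}{4} = \frac{1}{5} + \frac{13}{4} = \frac{69}{20} \approx 3.45$)
$C = - \frac{13}{4}$ ($C = -2 + \frac{-5 + 0 \cdot 1}{4} = -2 + \frac{-5 + 0}{4} = -2 + \frac{1}{4} \left(-5\right) = -2 - \frac{5}{4} = - \frac{13}{4} \approx -3.25$)
$a C 34 = \frac{69}{20} \left(- \frac{13}{4}\right) 34 = \left(- \frac{897}{80}\right) 34 = - \frac{15249}{40}$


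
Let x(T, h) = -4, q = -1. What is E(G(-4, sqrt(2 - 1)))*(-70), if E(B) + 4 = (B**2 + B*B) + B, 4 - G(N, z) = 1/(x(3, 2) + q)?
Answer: -12418/5 ≈ -2483.6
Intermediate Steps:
G(N, z) = 21/5 (G(N, z) = 4 - 1/(-4 - 1) = 4 - 1/(-5) = 4 - 1*(-1/5) = 4 + 1/5 = 21/5)
E(B) = -4 + B + 2*B**2 (E(B) = -4 + ((B**2 + B*B) + B) = -4 + ((B**2 + B**2) + B) = -4 + (2*B**2 + B) = -4 + (B + 2*B**2) = -4 + B + 2*B**2)
E(G(-4, sqrt(2 - 1)))*(-70) = (-4 + 21/5 + 2*(21/5)**2)*(-70) = (-4 + 21/5 + 2*(441/25))*(-70) = (-4 + 21/5 + 882/25)*(-70) = (887/25)*(-70) = -12418/5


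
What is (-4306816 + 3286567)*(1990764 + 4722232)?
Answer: -6848927456004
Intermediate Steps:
(-4306816 + 3286567)*(1990764 + 4722232) = -1020249*6712996 = -6848927456004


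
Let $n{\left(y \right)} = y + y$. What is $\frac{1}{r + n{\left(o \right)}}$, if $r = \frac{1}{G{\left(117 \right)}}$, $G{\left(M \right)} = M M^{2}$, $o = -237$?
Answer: $- \frac{1601613}{759164561} \approx -0.0021097$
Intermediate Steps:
$G{\left(M \right)} = M^{3}$
$n{\left(y \right)} = 2 y$
$r = \frac{1}{1601613}$ ($r = \frac{1}{117^{3}} = \frac{1}{1601613} \approx 6.2437 \cdot 10^{-7}$)
$\frac{1}{r + n{\left(o \right)}} = \frac{1}{\frac{1}{1601613} + 2 \left(-237\right)} = \frac{1}{\frac{1}{1601613} - 474} = \frac{1}{- \frac{759164561}{1601613}} = - \frac{1601613}{759164561}$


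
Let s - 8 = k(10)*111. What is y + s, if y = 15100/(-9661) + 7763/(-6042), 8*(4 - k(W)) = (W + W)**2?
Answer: -297745475219/58371762 ≈ -5100.8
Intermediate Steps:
k(W) = 4 - W**2/2 (k(W) = 4 - (W + W)**2/8 = 4 - 4*W**2/8 = 4 - W**2/2)
s = -5098 (s = 8 + (4 - 1/2*10**2)*111 = 8 + (4 - 1/2*100)*111 = 8 + (4 - 50)*111 = 8 - 46*111 = 8 - 5106 = -5098)
y = -166232543/58371762 (y = 15100*(-1/9661) + 7763*(-1/6042) = -15100/9661 - 7763/6042 = -166232543/58371762 ≈ -2.8478)
y + s = -166232543/58371762 - 5098 = -297745475219/58371762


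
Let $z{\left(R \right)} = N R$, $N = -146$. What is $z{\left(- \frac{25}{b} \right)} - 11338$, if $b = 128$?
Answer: $- \frac{723807}{64} \approx -11309.0$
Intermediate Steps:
$z{\left(R \right)} = - 146 R$
$z{\left(- \frac{25}{b} \right)} - 11338 = - 146 \left(- \frac{25}{128}\right) - 11338 = - 146 \left(\left(-25\right) \frac{1}{128}\right) - 11338 = \left(-146\right) \left(- \frac{25}{128}\right) - 11338 = \frac{1825}{64} - 11338 = - \frac{723807}{64}$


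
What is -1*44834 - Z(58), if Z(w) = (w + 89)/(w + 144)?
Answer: -9056615/202 ≈ -44835.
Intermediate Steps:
Z(w) = (89 + w)/(144 + w)
-1*44834 - Z(58) = -1*44834 - (89 + 58)/(144 + 58) = -44834 - 147/202 = -9056615/202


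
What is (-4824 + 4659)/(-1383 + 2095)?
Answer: -165/712 ≈ -0.23174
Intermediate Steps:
(-4824 + 4659)/(-1383 + 2095) = -165/712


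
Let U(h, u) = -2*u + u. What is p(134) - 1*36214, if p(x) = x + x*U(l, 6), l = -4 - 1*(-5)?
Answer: -36884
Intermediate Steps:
l = 1 (l = -4 + 5 = 1)
U(h, u) = -u
p(x) = -5*x (p(x) = x + x*(-1*6) = x + x*(-6) = x - 6*x = -5*x)
p(134) - 1*36214 = -5*134 - 1*36214 = -670 - 36214 = -36884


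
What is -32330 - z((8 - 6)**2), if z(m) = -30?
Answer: -32300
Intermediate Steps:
-32330 - z((8 - 6)**2) = -32330 - 1*(-30) = -32330 + 30 = -32300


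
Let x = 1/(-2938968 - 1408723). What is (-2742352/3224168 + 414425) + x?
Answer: 726158459863929500/1752210774511 ≈ 4.1442e+5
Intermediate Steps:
x = -1/4347691 (x = 1/(-4347691) = -1/4347691 ≈ -2.3001e-7)
(-2742352/3224168 + 414425) + x = (-2742352/3224168 + 414425) - 1/4347691 = (-2742352*1/3224168 + 414425) - 1/4347691 = (-342794/403021 + 414425) - 1/4347691 = 167021635131/403021 - 1/4347691 = 726158459863929500/1752210774511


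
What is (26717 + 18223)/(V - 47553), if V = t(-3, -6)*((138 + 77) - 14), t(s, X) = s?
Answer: -3745/4013 ≈ -0.93322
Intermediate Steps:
V = -603 (V = -3*((138 + 77) - 14) = -3*(215 - 14) = -3*201 = -603)
(26717 + 18223)/(V - 47553) = (26717 + 18223)/(-603 - 47553) = 44940/(-48156) = 44940*(-1/48156) = -3745/4013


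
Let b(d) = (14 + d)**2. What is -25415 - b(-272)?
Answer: -91979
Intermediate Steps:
-25415 - b(-272) = -25415 - (14 - 272)**2 = -25415 - 1*(-258)**2 = -25415 - 1*66564 = -25415 - 66564 = -91979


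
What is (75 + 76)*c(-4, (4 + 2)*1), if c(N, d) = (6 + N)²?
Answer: 604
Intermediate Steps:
(75 + 76)*c(-4, (4 + 2)*1) = (75 + 76)*(6 - 4)² = 151*2² = 151*4 = 604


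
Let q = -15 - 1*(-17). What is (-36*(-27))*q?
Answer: 1944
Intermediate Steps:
q = 2 (q = -15 + 17 = 2)
(-36*(-27))*q = -36*(-27)*2 = 972*2 = 1944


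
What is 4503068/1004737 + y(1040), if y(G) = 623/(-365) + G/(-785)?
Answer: 83494347993/57576453785 ≈ 1.4501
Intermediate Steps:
y(G) = -623/365 - G/785 (y(G) = 623*(-1/365) + G*(-1/785) = -623/365 - G/785)
4503068/1004737 + y(1040) = 4503068/1004737 + (-623/365 - 1/785*1040) = 4503068*(1/1004737) + (-623/365 - 208/157) = 4503068/1004737 - 173731/57305 = 83494347993/57576453785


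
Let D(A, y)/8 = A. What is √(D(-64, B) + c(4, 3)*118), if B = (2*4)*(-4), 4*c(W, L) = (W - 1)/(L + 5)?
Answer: I*√8015/4 ≈ 22.382*I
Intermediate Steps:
c(W, L) = (-1 + W)/(4*(5 + L)) (c(W, L) = ((W - 1)/(L + 5))/4 = ((-1 + W)/(5 + L))/4 = (-1 + W)/(4*(5 + L)))
B = -32 (B = 8*(-4) = -32)
D(A, y) = 8*A
√(D(-64, B) + c(4, 3)*118) = √(8*(-64) + ((-1 + 4)/(4*(5 + 3)))*118) = √(-512 + ((¼)*3/8)*118) = √(-512 + ((¼)*(⅛)*3)*118) = √(-512 + (3/32)*118) = √(-512 + 177/16) = √(-8015/16) = I*√8015/4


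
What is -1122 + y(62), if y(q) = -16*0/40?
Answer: -1122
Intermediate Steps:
y(q) = 0 (y(q) = 0*(1/40) = 0)
-1122 + y(62) = -1122 + 0 = -1122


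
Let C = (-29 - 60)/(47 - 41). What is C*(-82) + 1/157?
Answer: 572896/471 ≈ 1216.3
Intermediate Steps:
C = -89/6 ≈ -14.833
C*(-82) + 1/157 = -89/6*(-82) + 1/157 = 3649/3 + 1/157 = 572896/471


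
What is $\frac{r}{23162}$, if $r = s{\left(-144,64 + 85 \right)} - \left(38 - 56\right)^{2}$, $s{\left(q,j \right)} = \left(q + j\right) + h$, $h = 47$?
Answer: $- \frac{136}{11581} \approx -0.011743$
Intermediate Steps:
$s{\left(q,j \right)} = 47 + j + q$ ($s{\left(q,j \right)} = \left(q + j\right) + 47 = \left(j + q\right) + 47 = 47 + j + q$)
$r = -272$ ($r = \left(47 + \left(64 + 85\right) - 144\right) - \left(38 - 56\right)^{2} = \left(47 + 149 - 144\right) - \left(-18\right)^{2} = 52 - 324 = -272$)
$\frac{r}{23162} = - \frac{272}{23162} = \left(-272\right) \frac{1}{23162} = - \frac{136}{11581}$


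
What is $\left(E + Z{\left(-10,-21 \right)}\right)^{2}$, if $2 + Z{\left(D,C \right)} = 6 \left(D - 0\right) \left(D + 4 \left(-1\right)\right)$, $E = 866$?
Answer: $2903616$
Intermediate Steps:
$Z{\left(D,C \right)} = -2 + 6 D \left(-4 + D\right)$ ($Z{\left(D,C \right)} = -2 + 6 \left(D - 0\right) \left(D + 4 \left(-1\right)\right) = -2 + 6 \left(D + 0\right) \left(D - 4\right) = -2 + 6 D \left(-4 + D\right)$)
$\left(E + Z{\left(-10,-21 \right)}\right)^{2} = \left(866 - \left(-238 - 600\right)\right)^{2} = \left(866 + \left(-2 + 240 + 6 \cdot 100\right)\right)^{2} = \left(866 + \left(-2 + 240 + 600\right)\right)^{2} = \left(866 + 838\right)^{2} = 1704^{2} = 2903616$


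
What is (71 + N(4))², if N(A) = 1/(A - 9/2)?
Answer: 4761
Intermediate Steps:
N(A) = 1/(-9/2 + A) (N(A) = 1/(A - 9*½) = 1/(A - 9/2) = 1/(-9/2 + A))
(71 + N(4))² = (71 + 2/(-9 + 2*4))² = (71 + 2/(-9 + 8))² = (71 + 2/(-1))² = (71 + 2*(-1))² = (71 - 2)² = 69² = 4761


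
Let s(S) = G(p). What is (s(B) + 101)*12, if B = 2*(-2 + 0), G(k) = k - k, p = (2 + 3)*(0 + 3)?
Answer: 1212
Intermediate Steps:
p = 15 (p = 5*3 = 15)
G(k) = 0
B = -4 (B = 2*(-2) = -4)
s(S) = 0
(s(B) + 101)*12 = (0 + 101)*12 = 101*12 = 1212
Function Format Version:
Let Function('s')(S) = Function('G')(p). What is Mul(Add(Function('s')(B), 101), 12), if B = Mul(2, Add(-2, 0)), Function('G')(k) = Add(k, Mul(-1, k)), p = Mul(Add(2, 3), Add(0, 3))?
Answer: 1212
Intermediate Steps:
p = 15 (p = Mul(5, 3) = 15)
Function('G')(k) = 0
B = -4 (B = Mul(2, -2) = -4)
Function('s')(S) = 0
Mul(Add(Function('s')(B), 101), 12) = Mul(Add(0, 101), 12) = Mul(101, 12) = 1212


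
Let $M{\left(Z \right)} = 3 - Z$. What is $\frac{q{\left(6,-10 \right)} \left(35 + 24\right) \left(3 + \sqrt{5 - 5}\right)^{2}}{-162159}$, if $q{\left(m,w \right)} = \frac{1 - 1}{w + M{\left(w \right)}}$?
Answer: $0$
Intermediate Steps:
$q{\left(m,w \right)} = 0$ ($q{\left(m,w \right)} = \frac{1 - 1}{w - \left(-3 + w\right)} = \frac{0}{3} = 0 \cdot \frac{1}{3} = 0$)
$\frac{q{\left(6,-10 \right)} \left(35 + 24\right) \left(3 + \sqrt{5 - 5}\right)^{2}}{-162159} = \frac{0 \left(35 + 24\right) \left(3 + \sqrt{5 - 5}\right)^{2}}{-162159} = 0 \cdot 59 \left(3 + \sqrt{0}\right)^{2} \left(- \frac{1}{162159}\right) = 0 \cdot 59 \left(3 + 0\right)^{2} \left(- \frac{1}{162159}\right) = 0 \cdot 59 \cdot 3^{2} \left(- \frac{1}{162159}\right) = 0 \cdot 59 \cdot 9 \left(- \frac{1}{162159}\right) = 0 \cdot 531 \left(- \frac{1}{162159}\right) = 0 \left(- \frac{1}{162159}\right) = 0$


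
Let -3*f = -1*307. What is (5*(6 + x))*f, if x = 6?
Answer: 6140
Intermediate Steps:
f = 307/3 (f = -(-1)*307/3 = -⅓*(-307) = 307/3 ≈ 102.33)
(5*(6 + x))*f = (5*(6 + 6))*(307/3) = (5*12)*(307/3) = 60*(307/3) = 6140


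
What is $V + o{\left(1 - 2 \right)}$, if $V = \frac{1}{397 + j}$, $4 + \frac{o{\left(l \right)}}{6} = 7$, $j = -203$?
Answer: $\frac{3493}{194} \approx 18.005$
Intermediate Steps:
$o{\left(l \right)} = 18$ ($o{\left(l \right)} = -24 + 6 \cdot 7 = -24 + 42 = 18$)
$V = \frac{1}{194}$ ($V = \frac{1}{397 - 203} = \frac{1}{194} \approx 0.0051546$)
$V + o{\left(1 - 2 \right)} = \frac{1}{194} + 18 = \frac{3493}{194}$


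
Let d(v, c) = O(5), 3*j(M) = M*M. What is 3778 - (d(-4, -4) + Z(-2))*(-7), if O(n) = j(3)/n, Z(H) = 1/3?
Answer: 56768/15 ≈ 3784.5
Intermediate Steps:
Z(H) = 1/3
j(M) = M**2/3 (j(M) = (M*M)/3 = M**2/3)
O(n) = 3/n (O(n) = ((1/3)*3**2)/n = ((1/3)*9)/n = 3/n)
d(v, c) = 3/5
3778 - (d(-4, -4) + Z(-2))*(-7) = 3778 - (3/5 + 1/3)*(-7) = 3778 - 14*(-7)/15 = 3778 - 1*(-98/15) = 3778 + 98/15 = 56768/15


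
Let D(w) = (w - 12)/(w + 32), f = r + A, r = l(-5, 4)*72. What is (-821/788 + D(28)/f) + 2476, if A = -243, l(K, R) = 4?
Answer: 1316433377/531900 ≈ 2475.0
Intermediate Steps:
r = 288 (r = 4*72 = 288)
f = 45 (f = 288 - 243 = 45)
D(w) = (-12 + w)/(32 + w)
(-821/788 + D(28)/f) + 2476 = (-821/788 + ((-12 + 28)/(32 + 28))/45) + 2476 = (-821*1/788 + (16/60)*(1/45)) + 2476 = (-821/788 + ((1/60)*16)*(1/45)) + 2476 = (-821/788 + (4/15)*(1/45)) + 2476 = (-821/788 + 4/675) + 2476 = -551023/531900 + 2476 = 1316433377/531900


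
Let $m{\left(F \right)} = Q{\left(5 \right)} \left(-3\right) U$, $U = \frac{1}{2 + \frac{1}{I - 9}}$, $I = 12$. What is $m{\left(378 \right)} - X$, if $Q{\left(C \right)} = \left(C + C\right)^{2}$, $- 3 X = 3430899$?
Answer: $\frac{8004531}{7} \approx 1.1435 \cdot 10^{6}$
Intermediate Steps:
$X = -1143633$ ($X = \left(- \frac{1}{3}\right) 3430899 = -1143633$)
$Q{\left(C \right)} = 4 C^{2}$ ($Q{\left(C \right)} = \left(2 C\right)^{2} = 4 C^{2}$)
$U = \frac{3}{7}$ ($U = \frac{1}{2 + \frac{1}{12 - 9}} = \frac{1}{2 + \frac{1}{3}} = \frac{1}{\frac{7}{3}} = \frac{3}{7} \approx 0.42857$)
$m{\left(F \right)} = - \frac{900}{7}$ ($m{\left(F \right)} = 4 \cdot 5^{2} \left(-3\right) \frac{3}{7} = 4 \cdot 25 \left(-3\right) \frac{3}{7} = 100 \left(-3\right) \frac{3}{7} = \left(-300\right) \frac{3}{7} = - \frac{900}{7}$)
$m{\left(378 \right)} - X = - \frac{900}{7} - -1143633 = - \frac{900}{7} + 1143633 = \frac{8004531}{7}$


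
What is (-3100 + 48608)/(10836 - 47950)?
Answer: -22754/18557 ≈ -1.2262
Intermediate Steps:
(-3100 + 48608)/(10836 - 47950) = 45508/(-37114) = 45508*(-1/37114) = -22754/18557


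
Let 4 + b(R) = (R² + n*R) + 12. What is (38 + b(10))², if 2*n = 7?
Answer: 32761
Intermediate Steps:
n = 7/2 (n = (½)*7 = 7/2 ≈ 3.5000)
b(R) = 8 + R² + 7*R/2 (b(R) = -4 + ((R² + 7*R/2) + 12) = -4 + (12 + R² + 7*R/2) = 8 + R² + 7*R/2)
(38 + b(10))² = (38 + (8 + 10² + (7/2)*10))² = (38 + (8 + 100 + 35))² = (38 + 143)² = 181² = 32761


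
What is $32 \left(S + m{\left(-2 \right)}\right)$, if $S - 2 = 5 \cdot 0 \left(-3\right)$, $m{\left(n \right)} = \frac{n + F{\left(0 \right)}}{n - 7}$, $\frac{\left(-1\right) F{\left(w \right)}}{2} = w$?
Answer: $\frac{640}{9} \approx 71.111$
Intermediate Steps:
$F{\left(w \right)} = - 2 w$
$m{\left(n \right)} = \frac{n}{-7 + n}$ ($m{\left(n \right)} = \frac{n - 0}{n - 7} = \frac{n + 0}{-7 + n} = \frac{n}{-7 + n}$)
$S = 2$ ($S = 2 + 5 \cdot 0 \left(-3\right) = 2 + 0 \left(-3\right) = 2 + 0 = 2$)
$32 \left(S + m{\left(-2 \right)}\right) = 32 \left(2 - \frac{2}{-7 - 2}\right) = 32 \left(2 - \frac{2}{-9}\right) = 32 \left(2 - - \frac{2}{9}\right) = 32 \left(2 + \frac{2}{9}\right) = 32 \cdot \frac{20}{9} = \frac{640}{9}$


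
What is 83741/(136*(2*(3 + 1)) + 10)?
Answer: 83741/1098 ≈ 76.267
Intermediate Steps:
83741/(136*(2*(3 + 1)) + 10) = 83741/(136*(2*4) + 10) = 83741/(136*8 + 10) = 83741/(1088 + 10) = 83741/1098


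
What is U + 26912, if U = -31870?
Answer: -4958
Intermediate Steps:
U + 26912 = -31870 + 26912 = -4958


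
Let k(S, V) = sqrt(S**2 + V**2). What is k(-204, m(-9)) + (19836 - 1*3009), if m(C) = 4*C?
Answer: 16827 + 12*sqrt(298) ≈ 17034.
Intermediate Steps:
k(-204, m(-9)) + (19836 - 1*3009) = sqrt((-204)**2 + (4*(-9))**2) + (19836 - 1*3009) = sqrt(41616 + (-36)**2) + (19836 - 3009) = sqrt(41616 + 1296) + 16827 = sqrt(42912) + 16827 = 12*sqrt(298) + 16827 = 16827 + 12*sqrt(298)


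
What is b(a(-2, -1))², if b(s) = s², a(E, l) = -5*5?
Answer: 390625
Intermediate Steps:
a(E, l) = -25
b(a(-2, -1))² = ((-25)²)² = 625² = 390625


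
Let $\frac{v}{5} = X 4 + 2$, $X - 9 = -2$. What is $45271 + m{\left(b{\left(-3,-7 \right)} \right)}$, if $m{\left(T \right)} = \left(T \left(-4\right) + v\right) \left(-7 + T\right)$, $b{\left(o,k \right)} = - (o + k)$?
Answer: $45601$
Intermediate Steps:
$b{\left(o,k \right)} = - k - o$ ($b{\left(o,k \right)} = - (k + o) = - k - o$)
$X = 7$ ($X = 9 - 2 = 7$)
$v = 150$ ($v = 5 \left(7 \cdot 4 + 2\right) = 5 \left(28 + 2\right) = 5 \cdot 30 = 150$)
$m{\left(T \right)} = \left(-7 + T\right) \left(150 - 4 T\right)$ ($m{\left(T \right)} = \left(T \left(-4\right) + 150\right) \left(-7 + T\right) = \left(- 4 T + 150\right) \left(-7 + T\right) = \left(150 - 4 T\right) \left(-7 + T\right) = \left(-7 + T\right) \left(150 - 4 T\right)$)
$45271 + m{\left(b{\left(-3,-7 \right)} \right)} = 45271 - \left(1050 - 178 \left(\left(-1\right) \left(-7\right) - -3\right) + 4 \left(\left(-1\right) \left(-7\right) - -3\right)^{2}\right) = 45271 - \left(1050 - 178 \left(7 + 3\right) + 4 \left(7 + 3\right)^{2}\right) = 45271 - \left(-730 + 400\right) = 45271 - -330 = 45271 + 330 = 45601$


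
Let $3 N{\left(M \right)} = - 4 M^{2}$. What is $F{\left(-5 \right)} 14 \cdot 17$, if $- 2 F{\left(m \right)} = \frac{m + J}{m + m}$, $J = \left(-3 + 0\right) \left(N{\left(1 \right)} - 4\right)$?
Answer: $\frac{1309}{10} \approx 130.9$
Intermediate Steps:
$N{\left(M \right)} = - \frac{4 M^{2}}{3}$ ($N{\left(M \right)} = \frac{\left(-4\right) M^{2}}{3} = - \frac{4 M^{2}}{3}$)
$J = 16$ ($J = \left(-3 + 0\right) \left(- \frac{4 \cdot 1^{2}}{3} - 4\right) = - 3 \left(\left(- \frac{4}{3}\right) 1 - 4\right) = - 3 \left(- \frac{4}{3} - 4\right) = \left(-3\right) \left(- \frac{16}{3}\right) = 16$)
$F{\left(m \right)} = - \frac{16 + m}{4 m}$ ($F{\left(m \right)} = - \frac{\left(m + 16\right) \frac{1}{m + m}}{2} = - \frac{\left(16 + m\right) \frac{1}{2 m}}{2} = - \frac{\frac{1}{2} \frac{1}{m} \left(16 + m\right)}{2} = - \frac{16 + m}{4 m}$)
$F{\left(-5 \right)} 14 \cdot 17 = \frac{-16 - -5}{4 \left(-5\right)} 14 \cdot 17 = \frac{1}{4} \left(- \frac{1}{5}\right) \left(-16 + 5\right) 14 \cdot 17 = \frac{1}{4} \left(- \frac{1}{5}\right) \left(-11\right) 14 \cdot 17 = \frac{11}{20} \cdot 14 \cdot 17 = \frac{77}{10} \cdot 17 = \frac{1309}{10}$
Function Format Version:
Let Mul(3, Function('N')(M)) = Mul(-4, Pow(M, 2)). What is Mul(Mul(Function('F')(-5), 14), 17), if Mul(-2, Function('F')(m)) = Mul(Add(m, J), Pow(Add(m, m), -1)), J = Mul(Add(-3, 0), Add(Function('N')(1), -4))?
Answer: Rational(1309, 10) ≈ 130.90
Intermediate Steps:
Function('N')(M) = Mul(Rational(-4, 3), Pow(M, 2)) (Function('N')(M) = Mul(Rational(1, 3), Mul(-4, Pow(M, 2))) = Mul(Rational(-4, 3), Pow(M, 2)))
J = 16 (J = Mul(Add(-3, 0), Add(Mul(Rational(-4, 3), Pow(1, 2)), -4)) = Mul(-3, Add(Mul(Rational(-4, 3), 1), -4)) = Mul(-3, Add(Rational(-4, 3), -4)) = Mul(-3, Rational(-16, 3)) = 16)
Function('F')(m) = Mul(Rational(-1, 4), Pow(m, -1), Add(16, m)) (Function('F')(m) = Mul(Rational(-1, 2), Mul(Add(m, 16), Pow(Add(m, m), -1))) = Mul(Rational(-1, 2), Mul(Add(16, m), Pow(Mul(2, m), -1))) = Mul(Rational(-1, 2), Mul(Add(16, m), Mul(Rational(1, 2), Pow(m, -1)))) = Mul(Rational(-1, 2), Mul(Rational(1, 2), Pow(m, -1), Add(16, m))) = Mul(Rational(-1, 4), Pow(m, -1), Add(16, m)))
Mul(Mul(Function('F')(-5), 14), 17) = Mul(Mul(Mul(Rational(1, 4), Pow(-5, -1), Add(-16, Mul(-1, -5))), 14), 17) = Mul(Mul(Mul(Rational(1, 4), Rational(-1, 5), Add(-16, 5)), 14), 17) = Mul(Mul(Mul(Rational(1, 4), Rational(-1, 5), -11), 14), 17) = Mul(Mul(Rational(11, 20), 14), 17) = Mul(Rational(77, 10), 17) = Rational(1309, 10)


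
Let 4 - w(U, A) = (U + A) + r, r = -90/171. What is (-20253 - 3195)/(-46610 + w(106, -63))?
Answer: 445512/886321 ≈ 0.50265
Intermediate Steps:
r = -10/19 (r = -90*1/171 = -10/19 ≈ -0.52632)
w(U, A) = 86/19 - A - U (w(U, A) = 4 - ((U + A) - 10/19) = 4 - ((A + U) - 10/19) = 4 - (-10/19 + A + U) = 4 + (10/19 - A - U) = 86/19 - A - U)
(-20253 - 3195)/(-46610 + w(106, -63)) = (-20253 - 3195)/(-46610 + (86/19 - 1*(-63) - 1*106)) = -23448/(-46610 + (86/19 + 63 - 106)) = -23448/(-46610 - 731/19) = -23448/(-886321/19) = -23448*(-19/886321) = 445512/886321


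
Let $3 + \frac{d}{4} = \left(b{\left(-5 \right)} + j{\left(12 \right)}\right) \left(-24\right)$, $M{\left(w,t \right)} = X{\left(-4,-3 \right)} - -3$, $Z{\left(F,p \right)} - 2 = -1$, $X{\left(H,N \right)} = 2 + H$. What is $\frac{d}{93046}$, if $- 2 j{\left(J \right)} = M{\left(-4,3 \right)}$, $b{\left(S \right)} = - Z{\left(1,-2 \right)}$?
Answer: $\frac{66}{46523} \approx 0.0014187$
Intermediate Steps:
$Z{\left(F,p \right)} = 1$ ($Z{\left(F,p \right)} = 2 - 1 = 1$)
$M{\left(w,t \right)} = 1$ ($M{\left(w,t \right)} = \left(2 - 4\right) - -3 = -2 + 3 = 1$)
$b{\left(S \right)} = -1$ ($b{\left(S \right)} = \left(-1\right) 1 = -1$)
$j{\left(J \right)} = - \frac{1}{2}$ ($j{\left(J \right)} = \left(- \frac{1}{2}\right) 1 = - \frac{1}{2}$)
$d = 132$ ($d = -12 + 4 \left(-1 - \frac{1}{2}\right) \left(-24\right) = -12 + 4 \left(\left(- \frac{3}{2}\right) \left(-24\right)\right) = -12 + 4 \cdot 36 = -12 + 144 = 132$)
$\frac{d}{93046} = \frac{132}{93046} = 132 \cdot \frac{1}{93046} = \frac{66}{46523}$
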